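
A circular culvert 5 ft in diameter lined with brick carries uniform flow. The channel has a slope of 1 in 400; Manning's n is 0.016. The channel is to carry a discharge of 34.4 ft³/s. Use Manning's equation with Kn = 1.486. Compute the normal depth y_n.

y_n = 1.96 ft

Manning's equation rearranged: A R^(2/3) = nQ / (1.486·√S) = 0.016 × 34.4 / (1.486 × √0.0025) = 7.408.
Trying y = 1.65 ft: A R^(2/3) = 5.359 — short.
Trying y = 2.42 ft: A R^(2/3) = 10.78 — over.
Trying y = 1.96 ft: A R^(2/3) = 7.399 — ≈ 7.408.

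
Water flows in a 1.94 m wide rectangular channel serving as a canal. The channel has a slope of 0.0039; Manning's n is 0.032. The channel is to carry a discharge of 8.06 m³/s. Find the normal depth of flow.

y_n = 2.67 m

Manning's equation rearranged: A R^(2/3) = nQ / (1·√S) = 0.032 × 8.06 / (√0.0039) = 4.13.
Trying y = 3.37 m: A R^(2/3) = 5.412 — over.
Trying y = 1.97 m: A R^(2/3) = 2.868 — short.
Trying y = 2.67 m: A R^(2/3) = 4.128 — close enough.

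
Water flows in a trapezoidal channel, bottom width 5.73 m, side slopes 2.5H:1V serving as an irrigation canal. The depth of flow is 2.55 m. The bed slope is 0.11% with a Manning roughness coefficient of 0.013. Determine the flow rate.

With bottom width b = 5.73 m and side slope z = 2.5: A = (b + zy)y = (5.73 + 2.5×2.55)×2.55 = 30.87 m²; P = b + 2y√(1+z²) = 5.73 + 2×2.55×2.693 = 19.46 m.
Hydraulic radius R = A/P = 30.87/19.46 = 1.586 m.
Manning's equation: Q = (1/n) A R^(2/3) S^(1/2) = (1/0.013) × 30.87 × 1.586^(2/3) × 0.0011^(1/2) = 107 m³/s.

Q = 107 m³/s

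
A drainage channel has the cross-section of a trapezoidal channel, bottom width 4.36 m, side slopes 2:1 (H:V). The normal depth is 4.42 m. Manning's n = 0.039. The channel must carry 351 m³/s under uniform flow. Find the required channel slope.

S = 0.017

With bottom width b = 4.36 m and side slope z = 2: A = (b + zy)y = (4.36 + 2×4.42)×4.42 = 58.34 m²; P = b + 2y√(1+z²) = 4.36 + 2×4.42×2.236 = 24.13 m.
Hydraulic radius R = A/P = 58.34/24.13 = 2.418 m.
From Manning's equation, S = [nQ / (1 A R^(2/3))]² = [0.039 × 351 / (1 × 58.34 × 2.418^(2/3))]² = 0.017.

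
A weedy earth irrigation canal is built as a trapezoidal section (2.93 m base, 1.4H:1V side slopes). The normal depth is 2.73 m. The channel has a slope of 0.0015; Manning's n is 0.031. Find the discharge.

With bottom width b = 2.93 m and side slope z = 1.4: A = (b + zy)y = (2.93 + 1.4×2.73)×2.73 = 18.43 m²; P = b + 2y√(1+z²) = 2.93 + 2×2.73×1.72 = 12.32 m.
Hydraulic radius R = A/P = 18.43/12.32 = 1.496 m.
Manning's equation: Q = (1/n) A R^(2/3) S^(1/2) = (1/0.031) × 18.43 × 1.496^(2/3) × 0.0015^(1/2) = 30.1 m³/s.

Q = 30.1 m³/s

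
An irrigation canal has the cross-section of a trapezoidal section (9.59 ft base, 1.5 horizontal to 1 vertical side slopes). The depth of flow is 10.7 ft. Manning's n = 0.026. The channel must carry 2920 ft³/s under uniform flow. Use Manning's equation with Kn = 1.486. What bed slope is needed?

With bottom width b = 9.59 ft and side slope z = 1.5: A = (b + zy)y = (9.59 + 1.5×10.7)×10.7 = 274.3 ft²; P = b + 2y√(1+z²) = 9.59 + 2×10.7×1.803 = 48.17 ft.
Hydraulic radius R = A/P = 274.3/48.17 = 5.695 ft.
From Manning's equation, S = [nQ / (1.486 A R^(2/3))]² = [0.026 × 2920 / (1.486 × 274.3 × 5.695^(2/3))]² = 0.00341.

S = 0.00341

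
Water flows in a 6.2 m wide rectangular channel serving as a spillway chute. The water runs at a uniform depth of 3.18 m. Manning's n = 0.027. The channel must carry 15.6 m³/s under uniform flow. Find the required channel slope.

S = 0.00025

Flow area A = b·y = 6.2 × 3.18 = 19.72 m². Wetted perimeter P = b + 2y = 6.2 + 2×3.18 = 12.56 m.
Hydraulic radius R = A/P = 19.72/12.56 = 1.57 m.
From Manning's equation, S = [nQ / (1 A R^(2/3))]² = [0.027 × 15.6 / (1 × 19.72 × 1.57^(2/3))]² = 0.00025.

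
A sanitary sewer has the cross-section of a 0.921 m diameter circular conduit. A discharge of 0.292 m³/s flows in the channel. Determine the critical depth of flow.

At critical depth, Q² T / (g A³) = 1, i.e. A³/T = Q²/g = 0.292²/9.81 = 0.008692.
Trying y = 0.361 m: A³/T = 0.0158 — over.
Trying y = 0.275 m: A³/T = 0.005525 — short.
Trying y = 0.309 m: A³/T = 0.008675 — close enough.

y_c = 0.309 m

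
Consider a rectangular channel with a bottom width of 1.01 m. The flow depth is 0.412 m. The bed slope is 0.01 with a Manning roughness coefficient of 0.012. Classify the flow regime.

Flow area A = b·y = 1.01 × 0.412 = 0.4161 m². Wetted perimeter P = b + 2y = 1.01 + 2×0.412 = 1.834 m.
Hydraulic radius R = A/P = 0.4161/1.834 = 0.2269 m.
V = (1/n) R^(2/3) √S = (1/0.012) × 0.2269^(2/3) × √0.01 = 3.1 m/s. Hydraulic depth D_h = A/T = 0.4161/1.01 = 0.412 m.
Froude number Fr = V/√(g·D_h) = 3.1/√(9.81×0.412) = 1.54, which is greater than 1, so the flow is supercritical.

supercritical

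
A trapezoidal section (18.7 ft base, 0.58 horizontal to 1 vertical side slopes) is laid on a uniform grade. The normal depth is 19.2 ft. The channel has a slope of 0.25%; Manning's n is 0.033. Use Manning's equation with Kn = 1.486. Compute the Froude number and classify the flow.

With bottom width b = 18.7 ft and side slope z = 0.58: A = (b + zy)y = (18.7 + 0.58×19.2)×19.2 = 572.9 ft²; P = b + 2y√(1+z²) = 18.7 + 2×19.2×1.156 = 63.09 ft.
Hydraulic radius R = A/P = 572.9/63.09 = 9.08 ft.
V = (1.486/n) R^(2/3) √S = (1.486/0.033) × 9.08^(2/3) × √0.0025 = 9.799 ft/s. Hydraulic depth D_h = A/T = 572.9/40.97 = 13.98 ft.
Froude number Fr = V/√(g·D_h) = 9.799/√(32.2×13.98) = 0.462, which is less than 1, so the flow is subcritical.

subcritical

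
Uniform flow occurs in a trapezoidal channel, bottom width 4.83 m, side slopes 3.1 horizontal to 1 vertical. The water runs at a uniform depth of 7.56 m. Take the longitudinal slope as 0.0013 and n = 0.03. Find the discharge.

Q = 642 m³/s

With bottom width b = 4.83 m and side slope z = 3.1: A = (b + zy)y = (4.83 + 3.1×7.56)×7.56 = 213.7 m²; P = b + 2y√(1+z²) = 4.83 + 2×7.56×3.257 = 54.08 m.
Hydraulic radius R = A/P = 213.7/54.08 = 3.951 m.
Manning's equation: Q = (1/n) A R^(2/3) S^(1/2) = (1/0.03) × 213.7 × 3.951^(2/3) × 0.0013^(1/2) = 642 m³/s.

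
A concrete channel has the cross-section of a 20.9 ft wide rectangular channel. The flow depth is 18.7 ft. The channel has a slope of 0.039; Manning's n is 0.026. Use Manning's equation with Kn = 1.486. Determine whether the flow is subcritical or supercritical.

Flow area A = b·y = 20.9 × 18.7 = 390.8 ft². Wetted perimeter P = b + 2y = 20.9 + 2×18.7 = 58.3 ft.
Hydraulic radius R = A/P = 390.8/58.3 = 6.704 ft.
V = (1.486/n) R^(2/3) √S = (1.486/0.026) × 6.704^(2/3) × √0.039 = 40.13 ft/s. Hydraulic depth D_h = A/T = 390.8/20.9 = 18.7 ft.
Froude number Fr = V/√(g·D_h) = 40.13/√(32.2×18.7) = 1.64, which is greater than 1, so the flow is supercritical.

supercritical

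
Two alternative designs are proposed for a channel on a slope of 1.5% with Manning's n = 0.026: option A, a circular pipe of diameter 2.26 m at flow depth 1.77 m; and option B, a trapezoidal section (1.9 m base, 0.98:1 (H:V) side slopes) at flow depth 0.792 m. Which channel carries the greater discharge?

Channel A: For a circular section of diameter D = 2.26 m at depth y = 1.77 m, the central angle is θ = 2 arccos(1 − 2y/D) = 4.346 rad. Then A = (D²/8)(θ − sin θ) = 3.371 m² and P = Dθ/2 = 4.911 m. Hydraulic radius R = A/P = 3.371/4.911 = 0.6864 m. Q_A = (1/0.026)·3.371·0.6864^(2/3)·√0.015 = 12.35 m³/s.
Channel B: With bottom width b = 1.9 m and side slope z = 0.98: A = (b + zy)y = (1.9 + 0.98×0.792)×0.792 = 2.12 m²; P = b + 2y√(1+z²) = 1.9 + 2×0.792×1.4 = 4.118 m. Hydraulic radius R = A/P = 2.12/4.118 = 0.5147 m. Q_B = (1/0.026)·2.12·0.5147^(2/3)·√0.015 = 6.412 m³/s.
Q_A = 12.35 m³/s vs Q_B = 6.412 m³/s, so channel A carries more.

channel A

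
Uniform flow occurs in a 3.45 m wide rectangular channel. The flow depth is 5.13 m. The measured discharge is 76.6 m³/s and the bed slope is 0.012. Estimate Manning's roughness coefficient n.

Flow area A = b·y = 3.45 × 5.13 = 17.7 m². Wetted perimeter P = b + 2y = 3.45 + 2×5.13 = 13.71 m.
Hydraulic radius R = A/P = 17.7/13.71 = 1.291 m.
Rearranging Manning's equation: n = (1/Q) A R^(2/3) S^(1/2) = (1/76.6) × 17.7 × 1.291^(2/3) × √0.012 = 0.03.

n = 0.03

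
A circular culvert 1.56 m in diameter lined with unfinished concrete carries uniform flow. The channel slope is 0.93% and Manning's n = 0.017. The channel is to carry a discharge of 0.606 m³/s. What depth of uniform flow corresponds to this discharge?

y_n = 0.341 m

Manning's equation rearranged: A R^(2/3) = nQ / (1·√S) = 0.017 × 0.606 / (√0.0093) = 0.1068.
At y = 0.296 m: A R^(2/3) = 0.08029 — short.
At y = 0.43 m: A R^(2/3) = 0.1694 — over.
At y = 0.341 m: A R^(2/3) = 0.1069 — ≈ 0.1068.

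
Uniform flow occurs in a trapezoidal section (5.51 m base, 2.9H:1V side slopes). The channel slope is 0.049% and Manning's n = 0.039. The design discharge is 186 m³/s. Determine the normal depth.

Manning's equation rearranged: A R^(2/3) = nQ / (1·√S) = 0.039 × 186 / (√0.00049) = 327.7.
At y = 4.67 m: A R^(2/3) = 168.4 — low.
At y = 7.21 m: A R^(2/3) = 466.2 — high.
At y = 6.22 m: A R^(2/3) = 328.2 — close enough.

y_n = 6.22 m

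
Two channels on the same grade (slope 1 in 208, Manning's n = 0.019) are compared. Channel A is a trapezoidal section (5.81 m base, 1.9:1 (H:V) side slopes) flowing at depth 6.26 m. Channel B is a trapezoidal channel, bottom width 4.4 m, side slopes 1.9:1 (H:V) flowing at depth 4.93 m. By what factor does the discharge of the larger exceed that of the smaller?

1.92

Channel A: With bottom width b = 5.81 m and side slope z = 1.9: A = (b + zy)y = (5.81 + 1.9×6.26)×6.26 = 110.8 m²; P = b + 2y√(1+z²) = 5.81 + 2×6.26×2.147 = 32.69 m. Hydraulic radius R = A/P = 110.8/32.69 = 3.39 m. Q_A = (1/0.019)·110.8·3.39^(2/3)·√0.004808 = 912.7 m³/s.
Channel B: With bottom width b = 4.4 m and side slope z = 1.9: A = (b + zy)y = (4.4 + 1.9×4.93)×4.93 = 67.87 m²; P = b + 2y√(1+z²) = 4.4 + 2×4.93×2.147 = 25.57 m. Hydraulic radius R = A/P = 67.87/25.57 = 2.654 m. Q_B = (1/0.019)·67.87·2.654^(2/3)·√0.004808 = 474.8 m³/s.
The larger discharge is 912.7 m³/s and the smaller is 474.8 m³/s; the ratio is 1.92.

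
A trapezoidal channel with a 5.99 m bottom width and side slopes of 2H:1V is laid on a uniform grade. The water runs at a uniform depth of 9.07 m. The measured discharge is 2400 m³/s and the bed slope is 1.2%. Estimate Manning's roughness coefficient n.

n = 0.028

With bottom width b = 5.99 m and side slope z = 2: A = (b + zy)y = (5.99 + 2×9.07)×9.07 = 218.9 m²; P = b + 2y√(1+z²) = 5.99 + 2×9.07×2.236 = 46.55 m.
Hydraulic radius R = A/P = 218.9/46.55 = 4.701 m.
Rearranging Manning's equation: n = (1/Q) A R^(2/3) S^(1/2) = (1/2400) × 218.9 × 4.701^(2/3) × √0.012 = 0.028.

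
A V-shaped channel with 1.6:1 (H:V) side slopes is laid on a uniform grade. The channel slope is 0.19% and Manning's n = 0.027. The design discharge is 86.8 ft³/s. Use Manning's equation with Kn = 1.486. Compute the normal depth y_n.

Manning's equation rearranged: A R^(2/3) = nQ / (1.486·√S) = 0.027 × 86.8 / (1.486 × √0.0019) = 36.18.
Try y = 4.81 ft: A R^(2/3) = 59.53 — too large.
Try y = 3.19 ft: A R^(2/3) = 19.91 — too small.
Try y = 3.99 ft: A R^(2/3) = 36.17 — close enough.

y_n = 3.99 ft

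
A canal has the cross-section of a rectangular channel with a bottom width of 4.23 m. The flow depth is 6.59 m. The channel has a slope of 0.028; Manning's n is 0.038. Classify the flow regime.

Flow area A = b·y = 4.23 × 6.59 = 27.88 m². Wetted perimeter P = b + 2y = 4.23 + 2×6.59 = 17.41 m.
Hydraulic radius R = A/P = 27.88/17.41 = 1.601 m.
V = (1/n) R^(2/3) √S = (1/0.038) × 1.601^(2/3) × √0.028 = 6.027 m/s. Hydraulic depth D_h = A/T = 27.88/4.23 = 6.59 m.
Froude number Fr = V/√(g·D_h) = 6.027/√(9.81×6.59) = 0.75, which is less than 1, so the flow is subcritical.

subcritical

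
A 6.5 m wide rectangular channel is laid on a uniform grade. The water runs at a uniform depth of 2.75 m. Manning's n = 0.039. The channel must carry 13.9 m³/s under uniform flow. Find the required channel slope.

S = 0.000541

Flow area A = b·y = 6.5 × 2.75 = 17.88 m². Wetted perimeter P = b + 2y = 6.5 + 2×2.75 = 12 m.
Hydraulic radius R = A/P = 17.88/12 = 1.49 m.
From Manning's equation, S = [nQ / (1 A R^(2/3))]² = [0.039 × 13.9 / (1 × 17.88 × 1.49^(2/3))]² = 0.000541.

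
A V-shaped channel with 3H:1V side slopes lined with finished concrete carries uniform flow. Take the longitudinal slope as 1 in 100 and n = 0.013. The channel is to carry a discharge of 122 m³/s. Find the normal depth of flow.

Manning's equation rearranged: A R^(2/3) = nQ / (1·√S) = 0.013 × 122 / (√0.01) = 15.86.
Trying y = 1.7 m: A R^(2/3) = 7.511 — low.
Trying y = 2.58 m: A R^(2/3) = 22.85 — high.
Trying y = 2.25 m: A R^(2/3) = 15.86 — ≈ 15.86.

y_n = 2.25 m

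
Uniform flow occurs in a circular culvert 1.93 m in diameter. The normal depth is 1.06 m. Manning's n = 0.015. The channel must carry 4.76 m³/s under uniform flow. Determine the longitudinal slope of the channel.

S = 0.00461

For a circular section of diameter D = 1.93 m at depth y = 1.06 m, the central angle is θ = 2 arccos(1 − 2y/D) = 3.339 rad. Then A = (D²/8)(θ − sin θ) = 1.646 m² and P = Dθ/2 = 3.222 m.
Hydraulic radius R = A/P = 1.646/3.222 = 0.5108 m.
From Manning's equation, S = [nQ / (1 A R^(2/3))]² = [0.015 × 4.76 / (1 × 1.646 × 0.5108^(2/3))]² = 0.00461.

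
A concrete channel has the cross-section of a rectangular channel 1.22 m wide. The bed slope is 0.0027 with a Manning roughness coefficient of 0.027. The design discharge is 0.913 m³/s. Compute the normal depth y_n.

Manning's equation rearranged: A R^(2/3) = nQ / (1·√S) = 0.027 × 0.913 / (√0.0027) = 0.4744.
Trying y = 0.947 m: A R^(2/3) = 0.5965 — too large.
Trying y = 0.629 m: A R^(2/3) = 0.3513 — too small.
Trying y = 0.791 m: A R^(2/3) = 0.4741 — close enough.

y_n = 0.791 m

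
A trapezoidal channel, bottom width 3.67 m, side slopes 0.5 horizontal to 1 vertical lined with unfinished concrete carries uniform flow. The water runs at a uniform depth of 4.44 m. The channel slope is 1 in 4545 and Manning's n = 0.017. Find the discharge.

With bottom width b = 3.67 m and side slope z = 0.5: A = (b + zy)y = (3.67 + 0.5×4.44)×4.44 = 26.15 m²; P = b + 2y√(1+z²) = 3.67 + 2×4.44×1.118 = 13.6 m.
Hydraulic radius R = A/P = 26.15/13.6 = 1.923 m.
Manning's equation: Q = (1/n) A R^(2/3) S^(1/2) = (1/0.017) × 26.15 × 1.923^(2/3) × 0.00022^(1/2) = 35.3 m³/s.

Q = 35.3 m³/s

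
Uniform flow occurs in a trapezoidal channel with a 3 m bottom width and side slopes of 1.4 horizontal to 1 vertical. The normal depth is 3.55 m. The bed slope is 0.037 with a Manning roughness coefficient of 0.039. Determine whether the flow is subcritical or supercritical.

supercritical

With bottom width b = 3 m and side slope z = 1.4: A = (b + zy)y = (3 + 1.4×3.55)×3.55 = 28.29 m²; P = b + 2y√(1+z²) = 3 + 2×3.55×1.72 = 15.22 m.
Hydraulic radius R = A/P = 28.29/15.22 = 1.86 m.
V = (1/n) R^(2/3) √S = (1/0.039) × 1.86^(2/3) × √0.037 = 7.458 m/s. Hydraulic depth D_h = A/T = 28.29/12.94 = 2.187 m.
Froude number Fr = V/√(g·D_h) = 7.458/√(9.81×2.187) = 1.61, which is greater than 1, so the flow is supercritical.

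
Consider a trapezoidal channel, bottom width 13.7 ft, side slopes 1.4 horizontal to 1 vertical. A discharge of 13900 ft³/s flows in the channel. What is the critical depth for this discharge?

y_c = 18.5 ft

At critical depth, Q² T / (g A³) = 1, i.e. A³/T = Q²/g = 13900²/32.2 = 6000000.
Trying y = 12.9 ft: A³/T = 1380000 — short.
Trying y = 20.3 ft: A³/T = 8862000 — over.
Trying y = 18.5 ft: A³/T = 6003000 — ≈ 6000000.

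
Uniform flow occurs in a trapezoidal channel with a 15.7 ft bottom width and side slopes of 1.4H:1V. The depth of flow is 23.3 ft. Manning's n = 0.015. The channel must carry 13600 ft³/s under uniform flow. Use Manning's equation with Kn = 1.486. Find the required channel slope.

With bottom width b = 15.7 ft and side slope z = 1.4: A = (b + zy)y = (15.7 + 1.4×23.3)×23.3 = 1126 ft²; P = b + 2y√(1+z²) = 15.7 + 2×23.3×1.72 = 95.87 ft.
Hydraulic radius R = A/P = 1126/95.87 = 11.74 ft.
From Manning's equation, S = [nQ / (1.486 A R^(2/3))]² = [0.015 × 13600 / (1.486 × 1126 × 11.74^(2/3))]² = 0.000557.

S = 0.000557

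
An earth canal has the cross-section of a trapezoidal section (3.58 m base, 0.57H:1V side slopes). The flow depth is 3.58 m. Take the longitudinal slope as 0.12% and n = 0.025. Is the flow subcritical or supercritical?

With bottom width b = 3.58 m and side slope z = 0.57: A = (b + zy)y = (3.58 + 0.57×3.58)×3.58 = 20.12 m²; P = b + 2y√(1+z²) = 3.58 + 2×3.58×1.151 = 11.82 m.
Hydraulic radius R = A/P = 20.12/11.82 = 1.702 m.
V = (1/n) R^(2/3) √S = (1/0.025) × 1.702^(2/3) × √0.0012 = 1.975 m/s. Hydraulic depth D_h = A/T = 20.12/7.661 = 2.626 m.
Froude number Fr = V/√(g·D_h) = 1.975/√(9.81×2.626) = 0.389, which is less than 1, so the flow is subcritical.

subcritical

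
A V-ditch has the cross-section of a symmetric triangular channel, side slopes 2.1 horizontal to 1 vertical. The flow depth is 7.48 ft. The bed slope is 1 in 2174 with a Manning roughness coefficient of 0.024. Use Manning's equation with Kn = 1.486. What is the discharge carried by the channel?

For a triangular section with side slope z = 2.1: A = zy² = 2.1×7.48² = 117.5 ft²; P = 2y√(1+z²) = 2×7.48×2.326 = 34.8 ft.
Hydraulic radius R = A/P = 117.5/34.8 = 3.377 ft.
Manning's equation: Q = (1.486/n) A R^(2/3) S^(1/2) = (1.486/0.024) × 117.5 × 3.377^(2/3) × 0.00046^(1/2) = 351 ft³/s.

Q = 351 ft³/s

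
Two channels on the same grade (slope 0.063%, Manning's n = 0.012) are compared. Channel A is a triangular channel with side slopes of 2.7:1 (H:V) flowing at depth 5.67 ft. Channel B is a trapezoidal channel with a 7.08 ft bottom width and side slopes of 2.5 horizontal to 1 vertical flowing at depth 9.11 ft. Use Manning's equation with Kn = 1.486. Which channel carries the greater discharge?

channel B

Channel A: For a triangular section with side slope z = 2.7: A = zy² = 2.7×5.67² = 86.8 ft²; P = 2y√(1+z²) = 2×5.67×2.879 = 32.65 ft. Hydraulic radius R = A/P = 86.8/32.65 = 2.659 ft. Q_A = (1.486/0.012)·86.8·2.659^(2/3)·√0.00063 = 517.8 ft³/s.
Channel B: With bottom width b = 7.08 ft and side slope z = 2.5: A = (b + zy)y = (7.08 + 2.5×9.11)×9.11 = 272 ft²; P = b + 2y√(1+z²) = 7.08 + 2×9.11×2.693 = 56.14 ft. Hydraulic radius R = A/P = 272/56.14 = 4.845 ft. Q_B = (1.486/0.012)·272·4.845^(2/3)·√0.00063 = 2420 ft³/s.
Q_A = 517.8 ft³/s vs Q_B = 2420 ft³/s, so channel B carries more.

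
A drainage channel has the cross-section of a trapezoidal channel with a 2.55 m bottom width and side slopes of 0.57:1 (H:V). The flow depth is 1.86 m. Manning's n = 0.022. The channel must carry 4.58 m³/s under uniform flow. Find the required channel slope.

With bottom width b = 2.55 m and side slope z = 0.57: A = (b + zy)y = (2.55 + 0.57×1.86)×1.86 = 6.715 m²; P = b + 2y√(1+z²) = 2.55 + 2×1.86×1.151 = 6.832 m.
Hydraulic radius R = A/P = 6.715/6.832 = 0.9829 m.
From Manning's equation, S = [nQ / (1 A R^(2/3))]² = [0.022 × 4.58 / (1 × 6.715 × 0.9829^(2/3))]² = 0.00023.

S = 0.00023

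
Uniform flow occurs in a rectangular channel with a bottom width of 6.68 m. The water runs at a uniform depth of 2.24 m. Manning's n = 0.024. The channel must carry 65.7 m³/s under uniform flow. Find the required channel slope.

Flow area A = b·y = 6.68 × 2.24 = 14.96 m². Wetted perimeter P = b + 2y = 6.68 + 2×2.24 = 11.16 m.
Hydraulic radius R = A/P = 14.96/11.16 = 1.341 m.
From Manning's equation, S = [nQ / (1 A R^(2/3))]² = [0.024 × 65.7 / (1 × 14.96 × 1.341^(2/3))]² = 0.00751.

S = 0.00751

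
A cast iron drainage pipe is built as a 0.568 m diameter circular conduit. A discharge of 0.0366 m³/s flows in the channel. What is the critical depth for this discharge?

At critical depth, Q² T / (g A³) = 1, i.e. A³/T = Q²/g = 0.0366²/9.81 = 0.0001366.
Try y = 0.136 m: A³/T = 0.0002088 — over.
Try y = 0.085 m: A³/T = 0.00003307 — short.
Try y = 0.122 m: A³/T = 0.0001366 — matches.

y_c = 0.122 m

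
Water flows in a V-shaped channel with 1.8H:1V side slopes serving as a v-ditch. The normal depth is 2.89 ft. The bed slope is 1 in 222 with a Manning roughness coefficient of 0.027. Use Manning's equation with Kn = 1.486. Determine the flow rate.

For a triangular section with side slope z = 1.8: A = zy² = 1.8×2.89² = 15.03 ft²; P = 2y√(1+z²) = 2×2.89×2.059 = 11.9 ft.
Hydraulic radius R = A/P = 15.03/11.9 = 1.263 ft.
Manning's equation: Q = (1.486/n) A R^(2/3) S^(1/2) = (1.486/0.027) × 15.03 × 1.263^(2/3) × 0.004505^(1/2) = 64.9 ft³/s.

Q = 64.9 ft³/s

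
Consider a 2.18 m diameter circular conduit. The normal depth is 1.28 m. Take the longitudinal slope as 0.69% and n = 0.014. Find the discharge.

For a circular section of diameter D = 2.18 m at depth y = 1.28 m, the central angle is θ = 2 arccos(1 − 2y/D) = 3.492 rad. Then A = (D²/8)(θ − sin θ) = 2.278 m² and P = Dθ/2 = 3.806 m.
Hydraulic radius R = A/P = 2.278/3.806 = 0.5986 m.
Manning's equation: Q = (1/n) A R^(2/3) S^(1/2) = (1/0.014) × 2.278 × 0.5986^(2/3) × 0.0069^(1/2) = 9.6 m³/s.

Q = 9.6 m³/s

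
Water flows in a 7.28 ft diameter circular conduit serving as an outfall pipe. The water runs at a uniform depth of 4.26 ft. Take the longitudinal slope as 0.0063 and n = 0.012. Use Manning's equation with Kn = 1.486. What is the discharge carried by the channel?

For a circular section of diameter D = 7.28 ft at depth y = 4.26 ft, the central angle is θ = 2 arccos(1 − 2y/D) = 3.484 rad. Then A = (D²/8)(θ − sin θ) = 25.3 ft² and P = Dθ/2 = 12.68 ft.
Hydraulic radius R = A/P = 25.3/12.68 = 1.995 ft.
Manning's equation: Q = (1.486/n) A R^(2/3) S^(1/2) = (1.486/0.012) × 25.3 × 1.995^(2/3) × 0.0063^(1/2) = 394 ft³/s.

Q = 394 ft³/s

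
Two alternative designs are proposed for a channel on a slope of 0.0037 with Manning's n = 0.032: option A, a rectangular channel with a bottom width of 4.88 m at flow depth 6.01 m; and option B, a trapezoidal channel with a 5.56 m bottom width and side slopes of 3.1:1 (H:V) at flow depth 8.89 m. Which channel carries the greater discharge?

Channel A: Flow area A = b·y = 4.88 × 6.01 = 29.33 m². Wetted perimeter P = b + 2y = 4.88 + 2×6.01 = 16.9 m. Hydraulic radius R = A/P = 29.33/16.9 = 1.735 m. Q_A = (1/0.032)·29.33·1.735^(2/3)·√0.0037 = 80.51 m³/s.
Channel B: With bottom width b = 5.56 m and side slope z = 3.1: A = (b + zy)y = (5.56 + 3.1×8.89)×8.89 = 294.4 m²; P = b + 2y√(1+z²) = 5.56 + 2×8.89×3.257 = 63.47 m. Hydraulic radius R = A/P = 294.4/63.47 = 4.639 m. Q_B = (1/0.032)·294.4·4.639^(2/3)·√0.0037 = 1557 m³/s.
Q_A = 80.51 m³/s vs Q_B = 1557 m³/s, so channel B carries more.

channel B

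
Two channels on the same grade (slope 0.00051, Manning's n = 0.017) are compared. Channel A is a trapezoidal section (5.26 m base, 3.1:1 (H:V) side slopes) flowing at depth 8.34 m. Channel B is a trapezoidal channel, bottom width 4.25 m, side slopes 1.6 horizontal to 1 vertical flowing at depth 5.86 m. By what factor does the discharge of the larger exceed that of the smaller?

Channel A: With bottom width b = 5.26 m and side slope z = 3.1: A = (b + zy)y = (5.26 + 3.1×8.34)×8.34 = 259.5 m²; P = b + 2y√(1+z²) = 5.26 + 2×8.34×3.257 = 59.59 m. Hydraulic radius R = A/P = 259.5/59.59 = 4.354 m. Q_A = (1/0.017)·259.5·4.354^(2/3)·√0.00051 = 919.2 m³/s.
Channel B: With bottom width b = 4.25 m and side slope z = 1.6: A = (b + zy)y = (4.25 + 1.6×5.86)×5.86 = 79.85 m²; P = b + 2y√(1+z²) = 4.25 + 2×5.86×1.887 = 26.36 m. Hydraulic radius R = A/P = 79.85/26.36 = 3.029 m. Q_B = (1/0.017)·79.85·3.029^(2/3)·√0.00051 = 222 m³/s.
The larger discharge is 919.2 m³/s and the smaller is 222 m³/s; the ratio is 4.14.

4.14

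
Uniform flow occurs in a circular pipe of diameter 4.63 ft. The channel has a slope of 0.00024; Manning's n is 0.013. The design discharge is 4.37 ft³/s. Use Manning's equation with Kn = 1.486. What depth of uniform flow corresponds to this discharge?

Manning's equation rearranged: A R^(2/3) = nQ / (1.486·√S) = 0.013 × 4.37 / (1.486 × √0.00024) = 2.468.
Trying y = 1.26 ft: A R^(2/3) = 3.006 — over.
Trying y = 0.994 ft: A R^(2/3) = 1.875 — short.
Trying y = 1.14 ft: A R^(2/3) = 2.467 — matches.

y_n = 1.14 ft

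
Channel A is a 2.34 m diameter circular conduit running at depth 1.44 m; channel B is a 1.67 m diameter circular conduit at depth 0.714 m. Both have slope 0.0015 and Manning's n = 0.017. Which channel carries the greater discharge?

channel A

Channel A: For a circular section of diameter D = 2.34 m at depth y = 1.44 m, the central angle is θ = 2 arccos(1 − 2y/D) = 3.607 rad. Then A = (D²/8)(θ − sin θ) = 2.776 m² and P = Dθ/2 = 4.221 m. Hydraulic radius R = A/P = 2.776/4.221 = 0.6578 m. Q_A = (1/0.017)·2.776·0.6578^(2/3)·√0.0015 = 4.784 m³/s.
Channel B: For a circular section of diameter D = 1.67 m at depth y = 0.714 m, the central angle is θ = 2 arccos(1 − 2y/D) = 2.851 rad. Then A = (D²/8)(θ − sin θ) = 0.8938 m² and P = Dθ/2 = 2.38 m. Hydraulic radius R = A/P = 0.8938/2.38 = 0.3755 m. Q_B = (1/0.017)·0.8938·0.3755^(2/3)·√0.0015 = 1.06 m³/s.
Q_A = 4.784 m³/s vs Q_B = 1.06 m³/s, so channel A carries more.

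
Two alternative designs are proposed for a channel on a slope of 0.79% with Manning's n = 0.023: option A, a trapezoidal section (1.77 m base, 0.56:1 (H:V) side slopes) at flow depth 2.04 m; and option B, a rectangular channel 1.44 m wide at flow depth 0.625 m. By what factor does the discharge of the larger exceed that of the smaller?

13

Channel A: With bottom width b = 1.77 m and side slope z = 0.56: A = (b + zy)y = (1.77 + 0.56×2.04)×2.04 = 5.941 m²; P = b + 2y√(1+z²) = 1.77 + 2×2.04×1.146 = 6.446 m. Hydraulic radius R = A/P = 5.941/6.446 = 0.9217 m. Q_A = (1/0.023)·5.941·0.9217^(2/3)·√0.0079 = 21.74 m³/s.
Channel B: Flow area A = b·y = 1.44 × 0.625 = 0.9 m². Wetted perimeter P = b + 2y = 1.44 + 2×0.625 = 2.69 m. Hydraulic radius R = A/P = 0.9/2.69 = 0.3346 m. Q_B = (1/0.023)·0.9·0.3346^(2/3)·√0.0079 = 1.676 m³/s.
The larger discharge is 21.74 m³/s and the smaller is 1.676 m³/s; the ratio is 13.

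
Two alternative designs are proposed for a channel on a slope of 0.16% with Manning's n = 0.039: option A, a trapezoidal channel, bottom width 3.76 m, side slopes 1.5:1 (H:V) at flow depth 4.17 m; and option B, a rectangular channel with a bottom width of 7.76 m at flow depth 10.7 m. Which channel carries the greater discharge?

channel B

Channel A: With bottom width b = 3.76 m and side slope z = 1.5: A = (b + zy)y = (3.76 + 1.5×4.17)×4.17 = 41.76 m²; P = b + 2y√(1+z²) = 3.76 + 2×4.17×1.803 = 18.8 m. Hydraulic radius R = A/P = 41.76/18.8 = 2.222 m. Q_A = (1/0.039)·41.76·2.222^(2/3)·√0.0016 = 72.94 m³/s.
Channel B: Flow area A = b·y = 7.76 × 10.7 = 83.03 m². Wetted perimeter P = b + 2y = 7.76 + 2×10.7 = 29.16 m. Hydraulic radius R = A/P = 83.03/29.16 = 2.847 m. Q_B = (1/0.039)·83.03·2.847^(2/3)·√0.0016 = 171.1 m³/s.
Q_A = 72.94 m³/s vs Q_B = 171.1 m³/s, so channel B carries more.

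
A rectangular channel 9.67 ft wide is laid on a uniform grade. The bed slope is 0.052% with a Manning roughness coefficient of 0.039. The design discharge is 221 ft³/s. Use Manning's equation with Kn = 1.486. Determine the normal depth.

Manning's equation rearranged: A R^(2/3) = nQ / (1.486·√S) = 0.039 × 221 / (1.486 × √0.00052) = 254.4.
Try y = 12.6 ft: A R^(2/3) = 280.6 — too large.
Try y = 10.3 ft: A R^(2/3) = 220.3 — too small.
Try y = 11.6 ft: A R^(2/3) = 254.3 — ≈ 254.4.

y_n = 11.6 ft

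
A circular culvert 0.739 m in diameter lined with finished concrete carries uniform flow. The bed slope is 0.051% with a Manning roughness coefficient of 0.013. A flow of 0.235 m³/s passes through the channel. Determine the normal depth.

y_n = 0.588 m

Manning's equation rearranged: A R^(2/3) = nQ / (1·√S) = 0.013 × 0.235 / (√0.00051) = 0.1353.
At y = 0.687 m: A R^(2/3) = 0.1496 — high.
At y = 0.506 m: A R^(2/3) = 0.1131 — low.
At y = 0.588 m: A R^(2/3) = 0.1353 — matches.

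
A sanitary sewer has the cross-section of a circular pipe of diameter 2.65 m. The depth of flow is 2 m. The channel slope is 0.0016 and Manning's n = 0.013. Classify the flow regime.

For a circular section of diameter D = 2.65 m at depth y = 2 m, the central angle is θ = 2 arccos(1 − 2y/D) = 4.211 rad. Then A = (D²/8)(θ − sin θ) = 4.466 m² and P = Dθ/2 = 5.579 m.
Hydraulic radius R = A/P = 4.466/5.579 = 0.8004 m.
V = (1/n) R^(2/3) √S = (1/0.013) × 0.8004^(2/3) × √0.0016 = 2.653 m/s. Hydraulic depth D_h = A/T = 4.466/2.28 = 1.958 m.
Froude number Fr = V/√(g·D_h) = 2.653/√(9.81×1.958) = 0.605, which is less than 1, so the flow is subcritical.

subcritical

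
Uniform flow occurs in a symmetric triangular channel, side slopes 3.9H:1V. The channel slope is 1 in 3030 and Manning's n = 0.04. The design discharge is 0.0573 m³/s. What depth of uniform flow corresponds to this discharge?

Manning's equation rearranged: A R^(2/3) = nQ / (1·√S) = 0.04 × 0.0573 / (√0.00033) = 0.1262.
Try y = 0.41 m: A R^(2/3) = 0.2231 — too large.
Try y = 0.331 m: A R^(2/3) = 0.1261 — ≈ 0.1262.

y_n = 0.331 m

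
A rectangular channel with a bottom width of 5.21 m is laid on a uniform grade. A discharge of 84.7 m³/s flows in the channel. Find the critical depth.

y_c = 3 m

For a rectangular channel, critical depth y_c = (q²/g)^(1/3) where q = Q/b = 84.7/5.21 = 16.26 m²/s.
So y_c = (16.26²/9.81)^(1/3) = 3 m.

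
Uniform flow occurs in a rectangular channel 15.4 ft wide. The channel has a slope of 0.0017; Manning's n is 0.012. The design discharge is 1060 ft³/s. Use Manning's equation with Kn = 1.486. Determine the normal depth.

y_n = 6 ft

Manning's equation rearranged: A R^(2/3) = nQ / (1.486·√S) = 0.012 × 1060 / (1.486 × √0.0017) = 207.6.
Try y = 4.57 ft: A R^(2/3) = 142.1 — short.
Try y = 7.49 ft: A R^(2/3) = 280.7 — over.
Try y = 6 ft: A R^(2/3) = 207.8 — close enough.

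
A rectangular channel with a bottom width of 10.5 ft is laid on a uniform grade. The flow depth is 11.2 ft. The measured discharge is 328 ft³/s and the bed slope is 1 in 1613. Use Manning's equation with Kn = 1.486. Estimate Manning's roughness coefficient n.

Flow area A = b·y = 10.5 × 11.2 = 117.6 ft². Wetted perimeter P = b + 2y = 10.5 + 2×11.2 = 32.9 ft.
Hydraulic radius R = A/P = 117.6/32.9 = 3.574 ft.
Rearranging Manning's equation: n = (1.486/Q) A R^(2/3) S^(1/2) = (1.486/328) × 117.6 × 3.574^(2/3) × √0.00062 = 0.031.

n = 0.031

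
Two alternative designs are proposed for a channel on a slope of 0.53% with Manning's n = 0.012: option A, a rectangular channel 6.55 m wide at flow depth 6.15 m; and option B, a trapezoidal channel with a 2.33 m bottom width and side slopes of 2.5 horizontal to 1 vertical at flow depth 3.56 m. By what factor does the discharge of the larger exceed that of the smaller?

1.11

Channel A: Flow area A = b·y = 6.55 × 6.15 = 40.28 m². Wetted perimeter P = b + 2y = 6.55 + 2×6.15 = 18.85 m. Hydraulic radius R = A/P = 40.28/18.85 = 2.137 m. Q_A = (1/0.012)·40.28·2.137^(2/3)·√0.0053 = 405.5 m³/s.
Channel B: With bottom width b = 2.33 m and side slope z = 2.5: A = (b + zy)y = (2.33 + 2.5×3.56)×3.56 = 39.98 m²; P = b + 2y√(1+z²) = 2.33 + 2×3.56×2.693 = 21.5 m. Hydraulic radius R = A/P = 39.98/21.5 = 1.859 m. Q_B = (1/0.012)·39.98·1.859^(2/3)·√0.0053 = 366.7 m³/s.
The larger discharge is 405.5 m³/s and the smaller is 366.7 m³/s; the ratio is 1.11.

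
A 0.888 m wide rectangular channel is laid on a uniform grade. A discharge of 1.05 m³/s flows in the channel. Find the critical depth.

y_c = 0.522 m

For a rectangular channel, critical depth y_c = (q²/g)^(1/3) where q = Q/b = 1.05/0.888 = 1.182 m²/s.
So y_c = (1.182²/9.81)^(1/3) = 0.522 m.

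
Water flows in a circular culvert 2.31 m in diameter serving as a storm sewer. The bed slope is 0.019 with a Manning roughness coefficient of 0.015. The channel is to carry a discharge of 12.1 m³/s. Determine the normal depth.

y_n = 1.09 m

Manning's equation rearranged: A R^(2/3) = nQ / (1·√S) = 0.015 × 12.1 / (√0.019) = 1.317.
Try y = 1.25 m: A R^(2/3) = 1.658 — high.
Try y = 1.09 m: A R^(2/3) = 1.316 — close enough.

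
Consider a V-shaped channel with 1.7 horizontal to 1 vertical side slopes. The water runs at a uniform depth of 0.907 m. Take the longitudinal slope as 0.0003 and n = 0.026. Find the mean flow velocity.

For a triangular section with side slope z = 1.7: A = zy² = 1.7×0.907² = 1.399 m²; P = 2y√(1+z²) = 2×0.907×1.972 = 3.578 m.
Hydraulic radius R = A/P = 1.399/3.578 = 0.3909 m.
From Manning's equation, V = (1/n) R^(2/3) S^(1/2) = (1/0.026) × 0.3909^(2/3) × 0.0003^(1/2) = 0.356 m/s.

V = 0.356 m/s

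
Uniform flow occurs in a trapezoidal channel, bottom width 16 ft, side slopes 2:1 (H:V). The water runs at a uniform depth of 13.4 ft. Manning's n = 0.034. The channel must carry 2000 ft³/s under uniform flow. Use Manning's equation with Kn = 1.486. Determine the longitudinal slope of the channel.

S = 0.00043

With bottom width b = 16 ft and side slope z = 2: A = (b + zy)y = (16 + 2×13.4)×13.4 = 573.5 ft²; P = b + 2y√(1+z²) = 16 + 2×13.4×2.236 = 75.93 ft.
Hydraulic radius R = A/P = 573.5/75.93 = 7.554 ft.
From Manning's equation, S = [nQ / (1.486 A R^(2/3))]² = [0.034 × 2000 / (1.486 × 573.5 × 7.554^(2/3))]² = 0.00043.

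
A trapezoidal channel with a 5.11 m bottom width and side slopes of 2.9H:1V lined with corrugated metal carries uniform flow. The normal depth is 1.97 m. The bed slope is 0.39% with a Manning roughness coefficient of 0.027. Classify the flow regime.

With bottom width b = 5.11 m and side slope z = 2.9: A = (b + zy)y = (5.11 + 2.9×1.97)×1.97 = 21.32 m²; P = b + 2y√(1+z²) = 5.11 + 2×1.97×3.068 = 17.2 m.
Hydraulic radius R = A/P = 21.32/17.2 = 1.24 m.
V = (1/n) R^(2/3) √S = (1/0.027) × 1.24^(2/3) × √0.0039 = 2.669 m/s. Hydraulic depth D_h = A/T = 21.32/16.54 = 1.289 m.
Froude number Fr = V/√(g·D_h) = 2.669/√(9.81×1.289) = 0.751, which is less than 1, so the flow is subcritical.

subcritical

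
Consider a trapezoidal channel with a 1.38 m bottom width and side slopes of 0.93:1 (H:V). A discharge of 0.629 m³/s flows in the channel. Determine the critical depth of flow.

y_c = 0.26 m

At critical depth, Q² T / (g A³) = 1, i.e. A³/T = Q²/g = 0.629²/9.81 = 0.04033.
Try y = 0.295 m: A³/T = 0.06027 — over.
Try y = 0.234 m: A³/T = 0.02878 — short.
Try y = 0.26 m: A³/T = 0.04023 — close enough.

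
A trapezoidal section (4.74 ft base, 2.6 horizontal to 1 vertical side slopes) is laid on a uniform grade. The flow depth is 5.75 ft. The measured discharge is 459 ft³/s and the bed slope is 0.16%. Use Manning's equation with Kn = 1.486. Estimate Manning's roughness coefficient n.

With bottom width b = 4.74 ft and side slope z = 2.6: A = (b + zy)y = (4.74 + 2.6×5.75)×5.75 = 113.2 ft²; P = b + 2y√(1+z²) = 4.74 + 2×5.75×2.786 = 36.78 ft.
Hydraulic radius R = A/P = 113.2/36.78 = 3.079 ft.
Rearranging Manning's equation: n = (1.486/Q) A R^(2/3) S^(1/2) = (1.486/459) × 113.2 × 3.079^(2/3) × √0.0016 = 0.031.

n = 0.031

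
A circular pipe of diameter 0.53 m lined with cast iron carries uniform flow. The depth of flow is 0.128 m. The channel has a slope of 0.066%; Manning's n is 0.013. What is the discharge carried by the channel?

Q = 0.0145 m³/s

For a circular section of diameter D = 0.53 m at depth y = 0.128 m, the central angle is θ = 2 arccos(1 − 2y/D) = 2.055 rad. Then A = (D²/8)(θ − sin θ) = 0.04108 m² and P = Dθ/2 = 0.5446 m.
Hydraulic radius R = A/P = 0.04108/0.5446 = 0.07543 m.
Manning's equation: Q = (1/n) A R^(2/3) S^(1/2) = (1/0.013) × 0.04108 × 0.07543^(2/3) × 0.00066^(1/2) = 0.0145 m³/s.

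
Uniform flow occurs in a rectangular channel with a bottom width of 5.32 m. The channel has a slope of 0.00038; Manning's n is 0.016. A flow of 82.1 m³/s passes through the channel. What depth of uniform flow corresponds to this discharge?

Manning's equation rearranged: A R^(2/3) = nQ / (1·√S) = 0.016 × 82.1 / (√0.00038) = 67.39.
Trying y = 10.2 m: A R^(2/3) = 89.26 — too large.
Trying y = 7.99 m: A R^(2/3) = 67.38 — matches.

y_n = 7.99 m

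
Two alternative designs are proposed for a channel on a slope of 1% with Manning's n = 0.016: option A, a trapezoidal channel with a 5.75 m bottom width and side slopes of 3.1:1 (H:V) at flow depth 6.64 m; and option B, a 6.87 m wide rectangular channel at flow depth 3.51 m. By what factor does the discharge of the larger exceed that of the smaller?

11.7

Channel A: With bottom width b = 5.75 m and side slope z = 3.1: A = (b + zy)y = (5.75 + 3.1×6.64)×6.64 = 174.9 m²; P = b + 2y√(1+z²) = 5.75 + 2×6.64×3.257 = 49.01 m. Hydraulic radius R = A/P = 174.9/49.01 = 3.568 m. Q_A = (1/0.016)·174.9·3.568^(2/3)·√0.01 = 2552 m³/s.
Channel B: Flow area A = b·y = 6.87 × 3.51 = 24.11 m². Wetted perimeter P = b + 2y = 6.87 + 2×3.51 = 13.89 m. Hydraulic radius R = A/P = 24.11/13.89 = 1.736 m. Q_B = (1/0.016)·24.11·1.736^(2/3)·√0.01 = 217.7 m³/s.
The larger discharge is 2552 m³/s and the smaller is 217.7 m³/s; the ratio is 11.7.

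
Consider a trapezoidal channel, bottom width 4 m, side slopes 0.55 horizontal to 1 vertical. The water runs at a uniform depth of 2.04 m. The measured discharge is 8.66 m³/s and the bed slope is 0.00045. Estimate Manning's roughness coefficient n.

n = 0.029

With bottom width b = 4 m and side slope z = 0.55: A = (b + zy)y = (4 + 0.55×2.04)×2.04 = 10.45 m²; P = b + 2y√(1+z²) = 4 + 2×2.04×1.141 = 8.656 m.
Hydraulic radius R = A/P = 10.45/8.656 = 1.207 m.
Rearranging Manning's equation: n = (1/Q) A R^(2/3) S^(1/2) = (1/8.66) × 10.45 × 1.207^(2/3) × √0.00045 = 0.029.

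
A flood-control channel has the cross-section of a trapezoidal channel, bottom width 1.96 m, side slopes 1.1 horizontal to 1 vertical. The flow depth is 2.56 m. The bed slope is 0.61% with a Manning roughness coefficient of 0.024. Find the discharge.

With bottom width b = 1.96 m and side slope z = 1.1: A = (b + zy)y = (1.96 + 1.1×2.56)×2.56 = 12.23 m²; P = b + 2y√(1+z²) = 1.96 + 2×2.56×1.487 = 9.571 m.
Hydraulic radius R = A/P = 12.23/9.571 = 1.277 m.
Manning's equation: Q = (1/n) A R^(2/3) S^(1/2) = (1/0.024) × 12.23 × 1.277^(2/3) × 0.0061^(1/2) = 46.8 m³/s.

Q = 46.8 m³/s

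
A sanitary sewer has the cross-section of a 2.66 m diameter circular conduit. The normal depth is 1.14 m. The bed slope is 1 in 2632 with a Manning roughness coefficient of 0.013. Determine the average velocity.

For a circular section of diameter D = 2.66 m at depth y = 1.14 m, the central angle is θ = 2 arccos(1 − 2y/D) = 2.855 rad. Then A = (D²/8)(θ − sin θ) = 2.275 m² and P = Dθ/2 = 3.797 m.
Hydraulic radius R = A/P = 2.275/3.797 = 0.5991 m.
From Manning's equation, V = (1/n) R^(2/3) S^(1/2) = (1/0.013) × 0.5991^(2/3) × 0.0003799^(1/2) = 1.07 m/s.

V = 1.07 m/s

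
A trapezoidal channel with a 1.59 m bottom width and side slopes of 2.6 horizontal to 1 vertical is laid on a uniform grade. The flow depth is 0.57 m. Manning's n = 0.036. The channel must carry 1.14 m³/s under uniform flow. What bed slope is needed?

S = 0.00209

With bottom width b = 1.59 m and side slope z = 2.6: A = (b + zy)y = (1.59 + 2.6×0.57)×0.57 = 1.751 m²; P = b + 2y√(1+z²) = 1.59 + 2×0.57×2.786 = 4.766 m.
Hydraulic radius R = A/P = 1.751/4.766 = 0.3674 m.
From Manning's equation, S = [nQ / (1 A R^(2/3))]² = [0.036 × 1.14 / (1 × 1.751 × 0.3674^(2/3))]² = 0.00209.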